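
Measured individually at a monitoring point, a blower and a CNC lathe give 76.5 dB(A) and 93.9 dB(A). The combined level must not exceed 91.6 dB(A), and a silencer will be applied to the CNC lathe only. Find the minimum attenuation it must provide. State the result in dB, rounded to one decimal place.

2.4 dB

Everything except the CNC lathe sums to 10^(76.5/10) = 4.467e+07 in linear terms, 76.50 dB(A).
To meet 91.6 dB(A) overall, the treated CNC lathe may contribute at most 10^(91.6/10) − 4.467e+07 = 1.401e+09, i.e. 91.46 dB(A).
Required insertion loss = 93.9 − 91.46 = 2.44 dB.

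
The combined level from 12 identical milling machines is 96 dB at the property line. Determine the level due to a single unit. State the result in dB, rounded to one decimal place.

Dividing the total intensity by 12 lowers the level by 10·log₁₀ 12 = 10.792 dB: L₁ = 96 − 10.792.

85.2 dB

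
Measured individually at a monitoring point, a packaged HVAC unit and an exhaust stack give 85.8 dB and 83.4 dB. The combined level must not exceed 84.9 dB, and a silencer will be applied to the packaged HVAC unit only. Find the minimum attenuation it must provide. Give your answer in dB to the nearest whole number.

The untreated sources together contribute 10^(83.4/10) = 2.188e+08, i.e. 83.40 dB.
To meet 84.9 dB overall, the treated packaged HVAC unit may contribute at most 10^(84.9/10) − 2.188e+08 = 9.025e+07, i.e. 79.55 dB.
Required insertion loss = 85.8 − 79.55 = 6.25 dB.

6 dB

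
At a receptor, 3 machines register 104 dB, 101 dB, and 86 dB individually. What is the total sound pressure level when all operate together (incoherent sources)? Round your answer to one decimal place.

Incoherent sources combine by intensity addition: L_total = 10·log₁₀(Σ 10^(L_i/10)).
Σ 10^(L/10) = 10^(104/10) + 10^(101/10) + 10^(86/10) = 3.811e+10.
L_total = 10·log₁₀(3.811e+10) = 105.81 dB.

105.8 dB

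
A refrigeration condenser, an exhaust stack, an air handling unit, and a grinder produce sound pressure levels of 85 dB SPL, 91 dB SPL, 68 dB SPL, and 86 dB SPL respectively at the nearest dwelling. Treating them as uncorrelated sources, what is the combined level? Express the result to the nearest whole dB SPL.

93 dB SPL

Incoherent sources combine by intensity addition: L_total = 10·log₁₀(Σ 10^(L_i/10)).
Σ 10^(L/10) = 10^(85/10) + 10^(91/10) + 10^(68/10) + 10^(86/10) = 1.980e+09.
L_total = 10·log₁₀(1.980e+09) = 92.97 dB SPL.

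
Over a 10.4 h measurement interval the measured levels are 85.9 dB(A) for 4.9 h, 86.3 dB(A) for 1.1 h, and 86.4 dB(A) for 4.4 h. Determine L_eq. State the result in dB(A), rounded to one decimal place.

86.2 dB(A)

Weight each interval's intensity by its duration and average over T = 10.4 h:
Σ tᵢ·10^(Lᵢ/10) = 4.9·10^(85.9/10) + 1.1·10^(86.3/10) + 4.4·10^(86.4/10) = 4.296e+09.
L_eq = 10·log₁₀(4.296e+09/10.4) = 86.16 dB(A).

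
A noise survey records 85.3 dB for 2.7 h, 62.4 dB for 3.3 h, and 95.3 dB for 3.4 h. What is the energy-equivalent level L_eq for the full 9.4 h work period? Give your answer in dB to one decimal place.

91.2 dB

The energy average is taken in the linear domain: L_eq = 10·log₁₀[(Σ tᵢ·10^(Lᵢ/10))/T], T = 9.4 h.
Σ tᵢ·10^(Lᵢ/10) = 2.7·10^(85.3/10) + 3.3·10^(62.4/10) + 3.4·10^(95.3/10) = 1.244e+10.
L_eq = 10·log₁₀(1.244e+10/9.4) = 91.22 dB.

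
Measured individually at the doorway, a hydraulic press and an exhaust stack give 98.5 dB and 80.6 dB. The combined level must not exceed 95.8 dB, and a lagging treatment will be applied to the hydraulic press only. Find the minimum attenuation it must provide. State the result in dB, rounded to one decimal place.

2.8 dB

Fixed contribution from the other source: Σ 10^(L/10) = 10^(80.6/10) = 1.148e+08 (80.60 dB).
To meet 95.8 dB overall, the treated hydraulic press may contribute at most 10^(95.8/10) − 1.148e+08 = 3.687e+09, i.e. 95.67 dB.
So the hydraulic press must be reduced from 98.5 to 95.67 dB: IL = 2.83 dB.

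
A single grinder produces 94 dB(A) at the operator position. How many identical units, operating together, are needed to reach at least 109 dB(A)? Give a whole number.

Need L₁ + 10·log₁₀ N ≥ 109, i.e. log₁₀ N ≥ 1.50.
N ≥ 10^(15.0/10) = 31.623, so N = 32.

32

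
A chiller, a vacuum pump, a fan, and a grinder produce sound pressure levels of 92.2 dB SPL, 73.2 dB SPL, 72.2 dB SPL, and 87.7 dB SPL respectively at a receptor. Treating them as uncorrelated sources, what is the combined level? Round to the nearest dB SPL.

94 dB SPL

For uncorrelated sources the intensities add, so convert each level to linear form, sum, and take 10·log₁₀ of the total.
Σ 10^(L/10) = 10^(92.2/10) + 10^(73.2/10) + 10^(72.2/10) + 10^(87.7/10) = 2.286e+09.
L_total = 10·log₁₀(2.286e+09) = 93.59 dB SPL.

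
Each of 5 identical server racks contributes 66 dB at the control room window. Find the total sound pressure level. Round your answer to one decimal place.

73.0 dB

N identical incoherent sources raise the level by 10·log₁₀ N.
L_total = 66 + 10·log₁₀(5) = 66 + 6.990 = 72.99 dB.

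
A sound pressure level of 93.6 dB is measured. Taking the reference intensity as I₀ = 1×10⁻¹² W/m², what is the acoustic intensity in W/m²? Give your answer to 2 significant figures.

L = 10·log₁₀(I/I₀) ⇒ I = I₀·10^(L/10) = 10⁻¹² × 10^9.36.

0.0023 W/m²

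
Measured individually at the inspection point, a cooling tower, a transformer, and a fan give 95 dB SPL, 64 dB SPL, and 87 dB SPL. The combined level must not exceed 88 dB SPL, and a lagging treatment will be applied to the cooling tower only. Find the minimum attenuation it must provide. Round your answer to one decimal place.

14.0 dB

Everything except the cooling tower sums to 10^(64/10) + 10^(87/10) = 5.037e+08 in linear terms, 87.02 dB SPL.
To meet 88 dB SPL overall, the treated cooling tower may contribute at most 10^(88/10) − 5.037e+08 = 1.273e+08, i.e. 81.05 dB SPL.
Required insertion loss = 95 − 81.05 = 13.95 dB.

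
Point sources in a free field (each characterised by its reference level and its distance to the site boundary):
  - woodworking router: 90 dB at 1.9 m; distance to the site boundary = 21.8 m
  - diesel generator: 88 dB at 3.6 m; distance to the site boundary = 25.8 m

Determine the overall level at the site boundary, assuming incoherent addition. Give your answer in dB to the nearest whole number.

Apply inverse-square spreading to bring every level to the receiver, then sum 10^(L/10).
woodworking router: 90 − 20·log₁₀(21.8/1.9) = 90 − 21.19 = 68.81 dB.
diesel generator: 88 − 20·log₁₀(25.8/3.6) = 88 − 17.11 = 70.89 dB.
Σ 10^(L/10) = 1.988e+07 → L_total = 10·log₁₀(1.988e+07) = 72.98 dB.

73 dB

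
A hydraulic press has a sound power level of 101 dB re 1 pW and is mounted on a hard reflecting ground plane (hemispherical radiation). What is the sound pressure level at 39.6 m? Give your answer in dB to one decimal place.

L_p = L_w − 10·log₁₀(2π·r²) with r = 39.6 m.
2π·r² = 9853 m², 10·log₁₀ of that is 39.936 dB.
L_p = 101 − 39.936 = 61.06 dB.

61.1 dB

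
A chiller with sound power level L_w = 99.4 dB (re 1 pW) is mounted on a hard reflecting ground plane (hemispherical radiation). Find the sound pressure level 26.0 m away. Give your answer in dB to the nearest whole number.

63 dB

L_p = L_w − 10·log₁₀(2π·r²) with r = 26.0 m.
2π·r² = 4247 m², 10·log₁₀ of that is 36.281 dB.
L_p = 99.4 − 36.281 = 63.12 dB.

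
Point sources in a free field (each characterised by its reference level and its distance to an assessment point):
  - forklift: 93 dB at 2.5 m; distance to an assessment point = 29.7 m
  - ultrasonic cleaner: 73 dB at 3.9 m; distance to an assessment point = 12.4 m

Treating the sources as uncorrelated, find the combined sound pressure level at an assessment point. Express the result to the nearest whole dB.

Propagate each source to the receiver with L = L_ref − 20·log₁₀(r/r_ref), then add intensities.
forklift: 93 − 20·log₁₀(29.7/2.5) = 93 − 21.50 = 71.50 dB.
ultrasonic cleaner: 73 − 20·log₁₀(12.4/3.9) = 73 − 10.05 = 62.95 dB.
Σ 10^(L/10) = 1.611e+07 → L_total = 10·log₁₀(1.611e+07) = 72.07 dB.

72 dB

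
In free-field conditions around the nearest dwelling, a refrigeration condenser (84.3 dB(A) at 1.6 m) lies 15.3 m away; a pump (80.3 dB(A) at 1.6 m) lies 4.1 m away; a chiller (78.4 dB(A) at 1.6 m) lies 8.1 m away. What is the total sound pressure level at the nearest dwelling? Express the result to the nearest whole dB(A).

73 dB(A)

Apply inverse-square spreading to bring every level to the receiver, then sum 10^(L/10).
refrigeration condenser: 84.3 − 20·log₁₀(15.3/1.6) = 84.3 − 19.61 = 64.69 dB(A).
pump: 80.3 − 20·log₁₀(4.1/1.6) = 80.3 − 8.17 = 72.13 dB(A).
chiller: 78.4 − 20·log₁₀(8.1/1.6) = 78.4 − 14.09 = 64.31 dB(A).
Σ 10^(L/10) = 2.196e+07 → L_total = 10·log₁₀(2.196e+07) = 73.42 dB(A).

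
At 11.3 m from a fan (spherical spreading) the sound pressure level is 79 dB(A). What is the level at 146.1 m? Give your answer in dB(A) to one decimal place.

For a point source, L₂ = L₁ − 20·log₁₀(r₂/r₁).
L₂ = 79 − 20·log₁₀(146.1/11.3) = 79 − 22.231 = 56.77 dB(A).

56.8 dB(A)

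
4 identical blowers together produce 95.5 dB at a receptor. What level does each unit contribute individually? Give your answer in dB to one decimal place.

89.5 dB

Dividing the total intensity by 4 lowers the level by 10·log₁₀ 4 = 6.021 dB: L₁ = 95.5 − 6.021.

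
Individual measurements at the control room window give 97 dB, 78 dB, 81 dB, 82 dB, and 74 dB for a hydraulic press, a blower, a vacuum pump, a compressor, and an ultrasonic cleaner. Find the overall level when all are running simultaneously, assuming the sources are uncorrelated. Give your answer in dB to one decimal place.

97.3 dB

Incoherent sources combine by intensity addition: L_total = 10·log₁₀(Σ 10^(L_i/10)).
Σ 10^(L/10) = 10^(97/10) + 10^(78/10) + 10^(81/10) + 10^(82/10) + 10^(74/10) = 5.384e+09.
L_total = 10·log₁₀(5.384e+09) = 97.31 dB.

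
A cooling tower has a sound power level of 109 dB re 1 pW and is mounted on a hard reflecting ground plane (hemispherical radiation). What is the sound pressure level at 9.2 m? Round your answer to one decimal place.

81.7 dB

The power spreads over a hemisphere of area 2π·r², so L_p = L_w − 10·log₁₀(2π·r²).
2π·r² = 531.8 m², 10·log₁₀ of that is 27.258 dB.
L_p = 109 − 27.258 = 81.74 dB.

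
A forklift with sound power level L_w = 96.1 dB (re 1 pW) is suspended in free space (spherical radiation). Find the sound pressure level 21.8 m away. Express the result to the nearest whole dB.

The power spreads over a sphere of area 4π·r², so L_p = L_w − 10·log₁₀(4π·r²).
4π·r² = 5972 m², 10·log₁₀ of that is 37.761 dB.
L_p = 96.1 − 37.761 = 58.34 dB.

58 dB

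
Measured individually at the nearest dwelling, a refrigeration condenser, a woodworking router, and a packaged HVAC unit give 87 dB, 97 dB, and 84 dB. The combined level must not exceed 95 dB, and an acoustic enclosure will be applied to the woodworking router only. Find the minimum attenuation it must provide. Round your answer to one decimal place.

Fixed contribution from the other sources: Σ 10^(L/10) = 10^(87/10) + 10^(84/10) = 7.524e+08 (88.76 dB).
To meet 95 dB overall, the treated woodworking router may contribute at most 10^(95/10) − 7.524e+08 = 2.410e+09, i.e. 93.82 dB.
Required insertion loss = 97 − 93.82 = 3.18 dB.

3.2 dB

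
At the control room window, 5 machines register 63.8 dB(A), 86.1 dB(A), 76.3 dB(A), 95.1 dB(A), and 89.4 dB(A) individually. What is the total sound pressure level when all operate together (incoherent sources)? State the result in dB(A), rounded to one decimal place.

96.6 dB(A)

Incoherent sources combine by intensity addition: L_total = 10·log₁₀(Σ 10^(L_i/10)).
Σ 10^(L/10) = 10^(63.8/10) + 10^(86.1/10) + 10^(76.3/10) + 10^(95.1/10) + 10^(89.4/10) = 4.559e+09.
L_total = 10·log₁₀(4.559e+09) = 96.59 dB(A).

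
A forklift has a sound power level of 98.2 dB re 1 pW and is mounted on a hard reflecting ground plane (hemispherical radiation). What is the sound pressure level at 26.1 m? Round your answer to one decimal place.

The power spreads over a hemisphere of area 2π·r², so L_p = L_w − 10·log₁₀(2π·r²).
2π·r² = 4280 m², 10·log₁₀ of that is 36.315 dB.
L_p = 98.2 − 36.315 = 61.89 dB.

61.9 dB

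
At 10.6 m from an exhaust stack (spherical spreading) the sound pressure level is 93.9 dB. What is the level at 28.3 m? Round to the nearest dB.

85 dB

Spherical spreading from a point source gives a 20·log₁₀(r₂/r₁) drop.
L₂ = 93.9 − 20·log₁₀(28.3/10.6) = 93.9 − 8.530 = 85.37 dB.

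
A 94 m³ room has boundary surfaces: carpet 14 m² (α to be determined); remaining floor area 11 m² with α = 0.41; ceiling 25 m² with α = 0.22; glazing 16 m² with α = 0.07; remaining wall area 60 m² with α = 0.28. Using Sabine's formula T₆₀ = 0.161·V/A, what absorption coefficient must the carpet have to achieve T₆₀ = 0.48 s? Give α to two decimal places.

A = 0.161·V/T₆₀ = 0.161·94/0.48 = 31.53 m² sabins.
Absorption from the other surfaces = 11·0.41 + 25·0.22 + 16·0.07 + 60·0.28 = 27.93 m², so the carpet must supply 3.60 m² over 14 m².
α = 3.60/14 = 0.257.

0.26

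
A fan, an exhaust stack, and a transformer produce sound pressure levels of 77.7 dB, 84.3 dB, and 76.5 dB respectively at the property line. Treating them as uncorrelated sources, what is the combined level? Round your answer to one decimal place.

85.7 dB

For uncorrelated sources the intensities add, so convert each level to linear form, sum, and take 10·log₁₀ of the total.
Σ 10^(L/10) = 10^(77.7/10) + 10^(84.3/10) + 10^(76.5/10) = 3.727e+08.
L_total = 10·log₁₀(3.727e+08) = 85.71 dB.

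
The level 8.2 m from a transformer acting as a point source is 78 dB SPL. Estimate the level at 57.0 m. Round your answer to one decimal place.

Point-source attenuation: ΔL = 20·log₁₀(r₂/r₁) = 20·log₁₀(57.0/8.2) = 16.841 dB.
L₂ = 78 − 20·log₁₀(57.0/8.2) = 78 − 16.841 = 61.16 dB SPL.

61.2 dB SPL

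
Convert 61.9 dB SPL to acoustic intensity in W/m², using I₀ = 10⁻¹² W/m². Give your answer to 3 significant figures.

I/I₀ = 10^(61.9/10) = 1.549e+06, so I = 1.549e+06 × 10⁻¹² W/m².

1.55e-06 W/m²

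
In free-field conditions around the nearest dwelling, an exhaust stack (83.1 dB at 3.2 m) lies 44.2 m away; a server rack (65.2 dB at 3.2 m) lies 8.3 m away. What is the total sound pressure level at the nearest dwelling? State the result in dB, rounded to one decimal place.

First find each source's level at the receiver (point-source: −20·log₁₀(r/r_ref)), then combine on an intensity basis.
exhaust stack: 83.1 − 20·log₁₀(44.2/3.2) = 83.1 − 22.81 = 60.29 dB.
server rack: 65.2 − 20·log₁₀(8.3/3.2) = 65.2 − 8.28 = 56.92 dB.
Σ 10^(L/10) = 1.562e+06 → L_total = 10·log₁₀(1.562e+06) = 61.94 dB.

61.9 dB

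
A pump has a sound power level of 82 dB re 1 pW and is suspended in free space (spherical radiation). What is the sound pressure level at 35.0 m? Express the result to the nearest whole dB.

40 dB

Free-field spherical radiation: L_p = L_w − 10·log₁₀(4π·r²), r = 35.0 m.
4π·r² = 1.539e+04 m², 10·log₁₀ of that is 41.873 dB.
L_p = 82 − 41.873 = 40.13 dB.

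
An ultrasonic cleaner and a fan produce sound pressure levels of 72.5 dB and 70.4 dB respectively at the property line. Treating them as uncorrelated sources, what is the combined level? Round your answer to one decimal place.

74.6 dB

For uncorrelated sources the intensities add, so convert each level to linear form, sum, and take 10·log₁₀ of the total.
Σ 10^(L/10) = 10^(72.5/10) + 10^(70.4/10) = 2.875e+07.
L_total = 10·log₁₀(2.875e+07) = 74.59 dB.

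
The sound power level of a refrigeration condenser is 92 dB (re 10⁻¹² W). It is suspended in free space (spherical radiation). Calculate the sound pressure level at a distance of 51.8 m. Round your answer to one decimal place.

The power spreads over a sphere of area 4π·r², so L_p = L_w − 10·log₁₀(4π·r²).
4π·r² = 3.372e+04 m², 10·log₁₀ of that is 45.279 dB.
L_p = 92 − 45.279 = 46.72 dB.

46.7 dB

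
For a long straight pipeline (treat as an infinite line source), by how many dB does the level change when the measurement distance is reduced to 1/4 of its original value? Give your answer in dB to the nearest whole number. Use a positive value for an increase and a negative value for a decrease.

Line-source spreading: ΔL = −10·log₁₀(r₂/r₁).
ΔL = −10·log₁₀(0.25) = +6.02 dB.

+6 dB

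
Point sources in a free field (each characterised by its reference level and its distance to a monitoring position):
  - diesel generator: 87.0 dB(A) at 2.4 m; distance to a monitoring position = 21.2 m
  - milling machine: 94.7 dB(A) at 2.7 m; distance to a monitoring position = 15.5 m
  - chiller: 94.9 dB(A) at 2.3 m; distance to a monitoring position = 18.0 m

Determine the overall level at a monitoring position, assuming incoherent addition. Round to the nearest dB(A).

Apply inverse-square spreading to bring every level to the receiver, then sum 10^(L/10).
diesel generator: 87.0 − 20·log₁₀(21.2/2.4) = 87.0 − 18.92 = 68.08 dB(A).
milling machine: 94.7 − 20·log₁₀(15.5/2.7) = 94.7 − 15.18 = 79.52 dB(A).
chiller: 94.9 − 20·log₁₀(18.0/2.3) = 94.9 − 17.87 = 77.03 dB(A).
Σ 10^(L/10) = 1.464e+08 → L_total = 10·log₁₀(1.464e+08) = 81.66 dB(A).

82 dB(A)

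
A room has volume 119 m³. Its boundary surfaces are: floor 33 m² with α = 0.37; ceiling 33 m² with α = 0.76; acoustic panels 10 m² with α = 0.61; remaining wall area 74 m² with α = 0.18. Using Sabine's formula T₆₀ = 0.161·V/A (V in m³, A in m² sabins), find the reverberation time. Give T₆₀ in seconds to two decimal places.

Total absorption A = 33·0.37 + 33·0.76 + 10·0.61 + 74·0.18 = 56.71 m² sabins.
T₆₀ = 0.161·V/A = 0.161·119/56.71 = 0.338 s.

0.34 s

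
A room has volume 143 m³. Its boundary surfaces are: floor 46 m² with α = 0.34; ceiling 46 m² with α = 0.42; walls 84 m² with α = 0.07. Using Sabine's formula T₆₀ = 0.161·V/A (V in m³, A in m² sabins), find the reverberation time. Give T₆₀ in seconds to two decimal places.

0.56 s

Total absorption A = 46·0.34 + 46·0.42 + 84·0.07 = 40.84 m² sabins.
T₆₀ = 0.161 × 143 / 40.84 = 0.564 s.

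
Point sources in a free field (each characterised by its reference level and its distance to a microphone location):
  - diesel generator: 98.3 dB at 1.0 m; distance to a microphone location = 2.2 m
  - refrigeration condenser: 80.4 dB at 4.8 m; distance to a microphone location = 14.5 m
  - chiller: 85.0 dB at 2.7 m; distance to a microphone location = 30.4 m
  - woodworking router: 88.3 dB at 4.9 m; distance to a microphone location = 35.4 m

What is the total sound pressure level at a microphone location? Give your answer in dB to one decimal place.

Propagate each source to the receiver with L = L_ref − 20·log₁₀(r/r_ref), then add intensities.
diesel generator: 98.3 − 20·log₁₀(2.2/1.0) = 98.3 − 6.85 = 91.45 dB.
refrigeration condenser: 80.4 − 20·log₁₀(14.5/4.8) = 80.4 − 9.60 = 70.80 dB.
chiller: 85.0 − 20·log₁₀(30.4/2.7) = 85.0 − 21.03 = 63.97 dB.
woodworking router: 88.3 − 20·log₁₀(35.4/4.9) = 88.3 − 17.18 = 71.12 dB.
Σ 10^(L/10) = 1.424e+09 → L_total = 10·log₁₀(1.424e+09) = 91.54 dB.

91.5 dB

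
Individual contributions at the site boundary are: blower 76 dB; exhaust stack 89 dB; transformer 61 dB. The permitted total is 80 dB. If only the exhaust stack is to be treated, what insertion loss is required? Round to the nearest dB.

11 dB

Everything except the exhaust stack sums to 10^(76/10) + 10^(61/10) = 4.107e+07 in linear terms, 76.14 dB.
To meet 80 dB overall, the treated exhaust stack may contribute at most 10^(80/10) − 4.107e+07 = 5.893e+07, i.e. 77.70 dB.
Required insertion loss = 89 − 77.70 = 11.30 dB.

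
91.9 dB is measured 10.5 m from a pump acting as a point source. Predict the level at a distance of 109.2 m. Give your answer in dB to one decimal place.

Spherical spreading from a point source gives a 20·log₁₀(r₂/r₁) drop.
L₂ = 91.9 − 20·log₁₀(109.2/10.5) = 91.9 − 20.341 = 71.56 dB.

71.6 dB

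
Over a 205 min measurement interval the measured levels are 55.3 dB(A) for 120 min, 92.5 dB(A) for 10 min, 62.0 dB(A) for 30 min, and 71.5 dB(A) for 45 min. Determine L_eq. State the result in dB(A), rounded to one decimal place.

79.6 dB(A)

The energy average is taken in the linear domain: L_eq = 10·log₁₀[(Σ tᵢ·10^(Lᵢ/10))/T], T = 205 min.
Σ tᵢ·10^(Lᵢ/10) = 120·10^(55.3/10) + 10·10^(92.5/10) + 30·10^(62.0/10) + 45·10^(71.5/10) = 1.851e+10.
L_eq = 10·log₁₀(1.851e+10/205) = 79.56 dB(A).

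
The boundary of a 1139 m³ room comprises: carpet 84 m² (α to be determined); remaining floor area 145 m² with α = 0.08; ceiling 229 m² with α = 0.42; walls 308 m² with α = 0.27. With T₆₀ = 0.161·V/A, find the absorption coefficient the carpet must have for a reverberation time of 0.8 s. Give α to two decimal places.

0.46

Required total absorption A = 0.161·1139/0.8 = 229.22 m².
Absorption from the other surfaces = 145·0.08 + 229·0.42 + 308·0.27 = 190.94 m², so the carpet must supply 38.28 m² over 84 m².
α = 38.28/84 = 0.456.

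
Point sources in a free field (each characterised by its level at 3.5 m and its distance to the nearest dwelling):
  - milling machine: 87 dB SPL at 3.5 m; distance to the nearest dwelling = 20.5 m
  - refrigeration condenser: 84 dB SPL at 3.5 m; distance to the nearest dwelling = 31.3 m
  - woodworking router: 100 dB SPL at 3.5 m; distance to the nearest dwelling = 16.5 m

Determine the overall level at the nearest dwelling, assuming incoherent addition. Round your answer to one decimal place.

Propagate each source to the receiver with L = L_ref − 20·log₁₀(r/r_ref), then add intensities.
milling machine: 87 − 20·log₁₀(20.5/3.5) = 87 − 15.35 = 71.65 dB SPL.
refrigeration condenser: 84 − 20·log₁₀(31.3/3.5) = 84 − 19.03 = 64.97 dB SPL.
woodworking router: 100 − 20·log₁₀(16.5/3.5) = 100 − 13.47 = 86.53 dB SPL.
Σ 10^(L/10) = 4.677e+08 → L_total = 10·log₁₀(4.677e+08) = 86.70 dB SPL.

86.7 dB SPL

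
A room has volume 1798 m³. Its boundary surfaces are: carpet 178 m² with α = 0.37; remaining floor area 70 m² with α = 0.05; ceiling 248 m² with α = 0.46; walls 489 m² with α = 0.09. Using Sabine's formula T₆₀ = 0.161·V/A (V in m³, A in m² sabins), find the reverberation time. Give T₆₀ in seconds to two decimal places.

1.27 s

Summing Sᵢαᵢ: 178·0.37 + 70·0.05 + 248·0.46 + 489·0.09 = 227.45 m².
T₆₀ = 0.161 × 1798 / 227.45 = 1.273 s.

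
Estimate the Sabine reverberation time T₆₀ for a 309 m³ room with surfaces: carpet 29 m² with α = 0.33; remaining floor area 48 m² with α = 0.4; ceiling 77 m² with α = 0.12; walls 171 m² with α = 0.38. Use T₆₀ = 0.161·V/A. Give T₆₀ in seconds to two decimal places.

Summing Sᵢαᵢ: 29·0.33 + 48·0.4 + 77·0.12 + 171·0.38 = 102.99 m².
T₆₀ = 0.161·V/A = 0.161·309/102.99 = 0.483 s.

0.48 s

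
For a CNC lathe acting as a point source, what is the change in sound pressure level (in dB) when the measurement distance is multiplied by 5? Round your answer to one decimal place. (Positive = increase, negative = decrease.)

-14.0 dB

Point-source spreading: ΔL = −20·log₁₀(r₂/r₁).
ΔL = −20·log₁₀(5) = -13.98 dB.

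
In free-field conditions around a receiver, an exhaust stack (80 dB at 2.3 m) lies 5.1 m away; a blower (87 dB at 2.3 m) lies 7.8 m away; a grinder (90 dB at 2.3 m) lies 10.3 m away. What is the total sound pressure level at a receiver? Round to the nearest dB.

Apply inverse-square spreading to bring every level to the receiver, then sum 10^(L/10).
exhaust stack: 80 − 20·log₁₀(5.1/2.3) = 80 − 6.92 = 73.08 dB.
blower: 87 − 20·log₁₀(7.8/2.3) = 87 − 10.61 = 76.39 dB.
grinder: 90 − 20·log₁₀(10.3/2.3) = 90 − 13.02 = 76.98 dB.
Σ 10^(L/10) = 1.138e+08 → L_total = 10·log₁₀(1.138e+08) = 80.56 dB.

81 dB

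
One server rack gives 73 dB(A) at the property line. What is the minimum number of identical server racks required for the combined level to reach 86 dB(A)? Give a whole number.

N identical sources give L₁ + 10·log₁₀ N, so require 10·log₁₀ N ≥ 86 − 73 = 13.0 dB.
N ≥ 10^(13.0/10) = 19.953, so N = 20.

20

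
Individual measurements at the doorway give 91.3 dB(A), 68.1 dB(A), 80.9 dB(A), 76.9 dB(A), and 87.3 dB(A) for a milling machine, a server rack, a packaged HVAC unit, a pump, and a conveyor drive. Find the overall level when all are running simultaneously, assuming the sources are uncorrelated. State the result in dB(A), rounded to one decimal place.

For uncorrelated sources the intensities add, so convert each level to linear form, sum, and take 10·log₁₀ of the total.
Σ 10^(L/10) = 10^(91.3/10) + 10^(68.1/10) + 10^(80.9/10) + 10^(76.9/10) + 10^(87.3/10) = 2.064e+09.
L_total = 10·log₁₀(2.064e+09) = 93.15 dB(A).

93.1 dB(A)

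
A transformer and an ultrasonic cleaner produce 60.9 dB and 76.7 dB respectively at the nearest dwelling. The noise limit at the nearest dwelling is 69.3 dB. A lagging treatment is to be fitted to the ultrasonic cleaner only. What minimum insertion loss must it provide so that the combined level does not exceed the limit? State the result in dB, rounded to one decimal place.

The untreated sources together contribute 10^(60.9/10) = 1.230e+06, i.e. 60.90 dB.
The limit corresponds to 10^(69.3/10) = 8.511e+06; subtracting the fixed part leaves 7.281e+06 for the ultrasonic cleaner, i.e. 68.62 dB.
Required insertion loss = 76.7 − 68.62 = 8.08 dB.

8.1 dB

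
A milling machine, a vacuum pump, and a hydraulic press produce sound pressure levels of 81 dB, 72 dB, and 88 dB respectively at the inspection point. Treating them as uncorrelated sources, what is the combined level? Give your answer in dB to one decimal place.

88.9 dB

For uncorrelated sources the intensities add, so convert each level to linear form, sum, and take 10·log₁₀ of the total.
Σ 10^(L/10) = 10^(81/10) + 10^(72/10) + 10^(88/10) = 7.727e+08.
L_total = 10·log₁₀(7.727e+08) = 88.88 dB.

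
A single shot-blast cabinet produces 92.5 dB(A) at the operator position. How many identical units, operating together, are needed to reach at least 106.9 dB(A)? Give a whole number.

Need L₁ + 10·log₁₀ N ≥ 106.9, i.e. log₁₀ N ≥ 1.44.
N ≥ 10^(14.4/10) = 27.542, so N = 28.

28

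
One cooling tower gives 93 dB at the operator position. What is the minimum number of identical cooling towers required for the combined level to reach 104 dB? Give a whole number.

13

N identical sources give L₁ + 10·log₁₀ N, so require 10·log₁₀ N ≥ 104 − 93 = 11.0 dB.
N ≥ 10^(11.0/10) = 12.589, so N = 13.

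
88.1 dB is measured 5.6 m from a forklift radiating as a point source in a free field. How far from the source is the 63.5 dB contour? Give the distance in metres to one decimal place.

95.1 m

For a point source L₁ − L₂ = 20·log₁₀(r₂/r₁), so r₂ = r₁·10^((L₁−L₂)/20).
r₂ = 5.6·10^((88.1−63.5)/20) = 5.6·10^(24.6/20) = 95.10 m.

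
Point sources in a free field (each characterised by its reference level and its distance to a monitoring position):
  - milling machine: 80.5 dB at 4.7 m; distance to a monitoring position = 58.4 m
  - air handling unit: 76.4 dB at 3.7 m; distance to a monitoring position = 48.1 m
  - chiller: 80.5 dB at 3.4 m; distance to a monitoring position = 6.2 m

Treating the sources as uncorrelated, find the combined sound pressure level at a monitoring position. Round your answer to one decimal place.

75.4 dB

First find each source's level at the receiver (point-source: −20·log₁₀(r/r_ref)), then combine on an intensity basis.
milling machine: 80.5 − 20·log₁₀(58.4/4.7) = 80.5 − 21.89 = 58.61 dB.
air handling unit: 76.4 − 20·log₁₀(48.1/3.7) = 76.4 − 22.28 = 54.12 dB.
chiller: 80.5 − 20·log₁₀(6.2/3.4) = 80.5 − 5.22 = 75.28 dB.
Σ 10^(L/10) = 3.473e+07 → L_total = 10·log₁₀(3.473e+07) = 75.41 dB.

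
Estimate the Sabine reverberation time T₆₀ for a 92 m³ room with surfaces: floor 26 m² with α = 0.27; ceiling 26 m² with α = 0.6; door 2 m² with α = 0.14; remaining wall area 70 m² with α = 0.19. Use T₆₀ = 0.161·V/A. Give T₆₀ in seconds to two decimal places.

0.41 s

Total absorption A = 26·0.27 + 26·0.6 + 2·0.14 + 70·0.19 = 36.20 m² sabins.
T₆₀ = 0.161 × 92 / 36.20 = 0.409 s.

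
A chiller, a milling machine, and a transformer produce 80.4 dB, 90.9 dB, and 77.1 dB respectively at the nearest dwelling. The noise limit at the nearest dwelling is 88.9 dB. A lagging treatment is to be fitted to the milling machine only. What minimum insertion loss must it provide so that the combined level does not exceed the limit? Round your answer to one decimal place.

3.0 dB

Everything except the milling machine sums to 10^(80.4/10) + 10^(77.1/10) = 1.609e+08 in linear terms, 82.07 dB.
To meet 88.9 dB overall, the treated milling machine may contribute at most 10^(88.9/10) − 1.609e+08 = 6.153e+08, i.e. 87.89 dB.
So the milling machine must be reduced from 90.9 to 87.89 dB: IL = 3.01 dB.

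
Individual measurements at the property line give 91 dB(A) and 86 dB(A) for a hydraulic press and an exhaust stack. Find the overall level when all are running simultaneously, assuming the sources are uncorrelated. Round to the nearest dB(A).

Incoherent sources combine by intensity addition: L_total = 10·log₁₀(Σ 10^(L_i/10)).
Σ 10^(L/10) = 10^(91/10) + 10^(86/10) = 1.657e+09.
L_total = 10·log₁₀(1.657e+09) = 92.19 dB(A).

92 dB(A)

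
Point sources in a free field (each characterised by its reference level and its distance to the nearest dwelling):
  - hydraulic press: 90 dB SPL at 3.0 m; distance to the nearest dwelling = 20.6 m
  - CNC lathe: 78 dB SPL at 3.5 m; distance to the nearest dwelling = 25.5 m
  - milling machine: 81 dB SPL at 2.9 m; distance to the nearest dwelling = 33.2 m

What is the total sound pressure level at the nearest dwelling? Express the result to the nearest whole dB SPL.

First find each source's level at the receiver (point-source: −20·log₁₀(r/r_ref)), then combine on an intensity basis.
hydraulic press: 90 − 20·log₁₀(20.6/3.0) = 90 − 16.73 = 73.27 dB SPL.
CNC lathe: 78 − 20·log₁₀(25.5/3.5) = 78 − 17.25 = 60.75 dB SPL.
milling machine: 81 − 20·log₁₀(33.2/2.9) = 81 − 21.17 = 59.83 dB SPL.
Σ 10^(L/10) = 2.336e+07 → L_total = 10·log₁₀(2.336e+07) = 73.68 dB SPL.

74 dB SPL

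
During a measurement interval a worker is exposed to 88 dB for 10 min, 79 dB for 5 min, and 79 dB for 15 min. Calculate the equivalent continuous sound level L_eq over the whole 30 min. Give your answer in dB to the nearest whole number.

84 dB

The energy average is taken in the linear domain: L_eq = 10·log₁₀[(Σ tᵢ·10^(Lᵢ/10))/T], T = 30 min.
Σ tᵢ·10^(Lᵢ/10) = 10·10^(88/10) + 5·10^(79/10) + 15·10^(79/10) = 7.898e+09.
L_eq = 10·log₁₀(7.898e+09/30) = 84.20 dB.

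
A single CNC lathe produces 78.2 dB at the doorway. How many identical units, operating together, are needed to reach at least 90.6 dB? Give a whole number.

18

Need L₁ + 10·log₁₀ N ≥ 90.6, i.e. log₁₀ N ≥ 1.24.
N ≥ 10^(12.4/10) = 17.378, so N = 18.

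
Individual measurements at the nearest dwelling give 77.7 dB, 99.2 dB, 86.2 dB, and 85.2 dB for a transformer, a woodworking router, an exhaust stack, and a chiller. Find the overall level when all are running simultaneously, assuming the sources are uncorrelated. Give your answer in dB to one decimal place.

99.6 dB

For uncorrelated sources the intensities add, so convert each level to linear form, sum, and take 10·log₁₀ of the total.
Σ 10^(L/10) = 10^(77.7/10) + 10^(99.2/10) + 10^(86.2/10) + 10^(85.2/10) = 9.125e+09.
L_total = 10·log₁₀(9.125e+09) = 99.60 dB.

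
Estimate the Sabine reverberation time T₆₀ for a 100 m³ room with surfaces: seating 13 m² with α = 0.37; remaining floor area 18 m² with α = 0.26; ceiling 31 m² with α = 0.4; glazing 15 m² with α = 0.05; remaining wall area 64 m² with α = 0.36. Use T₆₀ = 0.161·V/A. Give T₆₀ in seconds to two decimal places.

Summing Sᵢαᵢ: 13·0.37 + 18·0.26 + 31·0.4 + 15·0.05 + 64·0.36 = 45.68 m².
T₆₀ = 0.161·V/A = 0.161·100/45.68 = 0.352 s.

0.35 s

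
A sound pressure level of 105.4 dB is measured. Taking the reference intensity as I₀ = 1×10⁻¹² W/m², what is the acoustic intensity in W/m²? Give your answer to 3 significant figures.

0.0347 W/m²

I/I₀ = 10^(105.4/10) = 3.467e+10, so I = 3.467e+10 × 10⁻¹² W/m².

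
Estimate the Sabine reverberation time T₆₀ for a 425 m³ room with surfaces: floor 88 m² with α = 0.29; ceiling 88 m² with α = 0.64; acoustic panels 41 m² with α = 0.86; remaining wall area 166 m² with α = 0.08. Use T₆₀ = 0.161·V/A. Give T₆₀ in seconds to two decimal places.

0.52 s

Total absorption A = 88·0.29 + 88·0.64 + 41·0.86 + 166·0.08 = 130.38 m² sabins.
T₆₀ = 0.161·V/A = 0.161·425/130.38 = 0.525 s.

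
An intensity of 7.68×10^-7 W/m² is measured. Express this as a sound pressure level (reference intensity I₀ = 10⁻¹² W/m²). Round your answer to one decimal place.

58.9 dB

L = 10·log₁₀(I/I₀) = 10·log₁₀(7.68×10^-7/10⁻¹²) = 10·log₁₀(7.68×10^5).
L = 10·(0.8854 + 5) = 58.85 dB.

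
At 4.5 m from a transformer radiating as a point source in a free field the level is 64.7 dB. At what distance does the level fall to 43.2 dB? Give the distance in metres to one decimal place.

The 21.5 dB drop corresponds to a distance ratio of 10^(21.5/20) for a point source.
r₂ = 4.5·10^((64.7−43.2)/20) = 4.5·10^(21.5/20) = 53.48 m.

53.5 m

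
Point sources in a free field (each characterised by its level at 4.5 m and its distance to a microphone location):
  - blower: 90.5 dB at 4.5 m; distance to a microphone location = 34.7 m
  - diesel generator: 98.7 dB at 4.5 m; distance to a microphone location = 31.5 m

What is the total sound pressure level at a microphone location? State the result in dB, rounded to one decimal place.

Propagate each source to the receiver with L = L_ref − 20·log₁₀(r/r_ref), then add intensities.
blower: 90.5 − 20·log₁₀(34.7/4.5) = 90.5 − 17.74 = 72.76 dB.
diesel generator: 98.7 − 20·log₁₀(31.5/4.5) = 98.7 − 16.90 = 81.80 dB.
Σ 10^(L/10) = 1.702e+08 → L_total = 10·log₁₀(1.702e+08) = 82.31 dB.

82.3 dB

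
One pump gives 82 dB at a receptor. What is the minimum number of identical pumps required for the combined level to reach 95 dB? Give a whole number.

The shortfall is 95 − 82 = 13.0 dB, and N units add 10·log₁₀ N, so need 10·log₁₀ N ≥ 13.0.
N ≥ 10^(13.0/10) = 19.953, so N = 20.

20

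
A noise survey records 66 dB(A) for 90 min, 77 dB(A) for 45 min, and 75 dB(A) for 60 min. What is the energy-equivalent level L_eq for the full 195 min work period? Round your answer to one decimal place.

The energy average is taken in the linear domain: L_eq = 10·log₁₀[(Σ tᵢ·10^(Lᵢ/10))/T], T = 195 min.
Σ tᵢ·10^(Lᵢ/10) = 90·10^(66/10) + 45·10^(77/10) + 60·10^(75/10) = 4.511e+09.
L_eq = 10·log₁₀(4.511e+09/195) = 73.64 dB(A).

73.6 dB(A)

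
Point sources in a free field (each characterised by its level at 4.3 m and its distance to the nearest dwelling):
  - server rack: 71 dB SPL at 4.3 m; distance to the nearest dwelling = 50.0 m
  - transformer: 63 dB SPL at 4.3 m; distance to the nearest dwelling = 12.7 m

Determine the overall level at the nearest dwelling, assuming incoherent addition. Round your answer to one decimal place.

55.1 dB SPL

Propagate each source to the receiver with L = L_ref − 20·log₁₀(r/r_ref), then add intensities.
server rack: 71 − 20·log₁₀(50.0/4.3) = 71 − 21.31 = 49.69 dB SPL.
transformer: 63 − 20·log₁₀(12.7/4.3) = 63 − 9.41 = 53.59 dB SPL.
Σ 10^(L/10) = 3.218e+05 → L_total = 10·log₁₀(3.218e+05) = 55.08 dB SPL.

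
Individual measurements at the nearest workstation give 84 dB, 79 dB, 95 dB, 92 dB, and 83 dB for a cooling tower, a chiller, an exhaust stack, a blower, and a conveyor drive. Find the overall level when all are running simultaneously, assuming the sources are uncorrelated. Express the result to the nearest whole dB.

97 dB

Incoherent sources combine by intensity addition: L_total = 10·log₁₀(Σ 10^(L_i/10)).
Σ 10^(L/10) = 10^(84/10) + 10^(79/10) + 10^(95/10) + 10^(92/10) + 10^(83/10) = 5.277e+09.
L_total = 10·log₁₀(5.277e+09) = 97.22 dB.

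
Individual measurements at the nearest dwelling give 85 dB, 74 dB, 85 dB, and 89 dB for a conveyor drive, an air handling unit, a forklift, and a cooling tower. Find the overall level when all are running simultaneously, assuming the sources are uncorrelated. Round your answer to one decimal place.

Incoherent sources combine by intensity addition: L_total = 10·log₁₀(Σ 10^(L_i/10)).
Σ 10^(L/10) = 10^(85/10) + 10^(74/10) + 10^(85/10) + 10^(89/10) = 1.452e+09.
L_total = 10·log₁₀(1.452e+09) = 91.62 dB.

91.6 dB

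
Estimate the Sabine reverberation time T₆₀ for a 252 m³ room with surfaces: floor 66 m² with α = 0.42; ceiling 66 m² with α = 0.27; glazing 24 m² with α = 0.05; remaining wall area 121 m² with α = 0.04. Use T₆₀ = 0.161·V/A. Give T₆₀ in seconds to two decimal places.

0.79 s

Total absorption A = 66·0.42 + 66·0.27 + 24·0.05 + 121·0.04 = 51.58 m² sabins.
T₆₀ = 0.161 × 252 / 51.58 = 0.787 s.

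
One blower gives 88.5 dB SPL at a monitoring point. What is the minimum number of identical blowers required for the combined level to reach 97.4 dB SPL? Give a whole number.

8

The shortfall is 97.4 − 88.5 = 8.9 dB, and N units add 10·log₁₀ N, so need 10·log₁₀ N ≥ 8.9.
N ≥ 10^(8.9/10) = 7.762, so N = 8.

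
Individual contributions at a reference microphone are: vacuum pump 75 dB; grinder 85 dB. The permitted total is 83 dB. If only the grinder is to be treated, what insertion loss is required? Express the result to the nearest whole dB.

3 dB

Fixed contribution from the other source: Σ 10^(L/10) = 10^(75/10) = 3.162e+07 (75.00 dB).
The limit corresponds to 10^(83/10) = 1.995e+08; subtracting the fixed part leaves 1.679e+08 for the grinder, i.e. 82.25 dB.
Required insertion loss = 85 − 82.25 = 2.75 dB.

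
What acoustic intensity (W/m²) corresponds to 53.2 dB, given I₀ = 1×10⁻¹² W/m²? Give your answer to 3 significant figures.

2.09e-07 W/m²

I = I₀·10^(L/10) = 10⁻¹² × 10^(53.2/10) = 10^(-6.680).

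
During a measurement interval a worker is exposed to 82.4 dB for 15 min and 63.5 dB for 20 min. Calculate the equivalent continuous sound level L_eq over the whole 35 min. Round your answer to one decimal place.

L_eq = 10·log₁₀[(1/T)·Σ tᵢ·10^(Lᵢ/10)] with T = 35 min.
Σ tᵢ·10^(Lᵢ/10) = 15·10^(82.4/10) + 20·10^(63.5/10) = 2.651e+09.
L_eq = 10·log₁₀(2.651e+09/35) = 78.79 dB.

78.8 dB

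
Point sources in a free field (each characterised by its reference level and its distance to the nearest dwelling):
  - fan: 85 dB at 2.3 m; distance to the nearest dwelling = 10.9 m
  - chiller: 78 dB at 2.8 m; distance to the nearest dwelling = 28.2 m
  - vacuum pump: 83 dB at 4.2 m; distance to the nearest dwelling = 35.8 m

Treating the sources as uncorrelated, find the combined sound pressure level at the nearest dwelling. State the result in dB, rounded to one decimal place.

Propagate each source to the receiver with L = L_ref − 20·log₁₀(r/r_ref), then add intensities.
fan: 85 − 20·log₁₀(10.9/2.3) = 85 − 13.51 = 71.49 dB.
chiller: 78 − 20·log₁₀(28.2/2.8) = 78 − 20.06 = 57.94 dB.
vacuum pump: 83 − 20·log₁₀(35.8/4.2) = 83 − 18.61 = 64.39 dB.
Σ 10^(L/10) = 1.745e+07 → L_total = 10·log₁₀(1.745e+07) = 72.42 dB.

72.4 dB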